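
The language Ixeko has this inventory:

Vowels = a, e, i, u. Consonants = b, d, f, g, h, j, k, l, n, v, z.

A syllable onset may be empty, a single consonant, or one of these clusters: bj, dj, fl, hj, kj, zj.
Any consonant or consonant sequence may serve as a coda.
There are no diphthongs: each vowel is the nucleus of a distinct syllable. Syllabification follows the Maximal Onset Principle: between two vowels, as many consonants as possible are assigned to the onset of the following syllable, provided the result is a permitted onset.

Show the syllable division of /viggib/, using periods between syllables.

Vowels present: i, i; each is a nucleus, giving 2 syllables.
Between /i/ (V1) and /i/ (V2): cluster /gg/ — the longest permitted-onset suffix is /g/; onset = /g/, preceding coda = /g/.

vig.gib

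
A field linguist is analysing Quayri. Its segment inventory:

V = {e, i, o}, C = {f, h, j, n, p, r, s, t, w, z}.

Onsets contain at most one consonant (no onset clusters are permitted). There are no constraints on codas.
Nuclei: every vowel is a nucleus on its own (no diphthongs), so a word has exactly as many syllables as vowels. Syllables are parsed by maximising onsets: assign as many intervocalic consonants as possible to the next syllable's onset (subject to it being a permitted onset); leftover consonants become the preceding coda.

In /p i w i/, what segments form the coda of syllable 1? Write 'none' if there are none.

none

Nuclei (vowels): i, i → 2 syllables.
V1 /i/ – V2 /i/: /w/ is a single consonant, so it becomes the next onset.
Putting it together: pi.wi.
Syllable 1 is /pi/: onset /p/, nucleus /i/, coda ∅.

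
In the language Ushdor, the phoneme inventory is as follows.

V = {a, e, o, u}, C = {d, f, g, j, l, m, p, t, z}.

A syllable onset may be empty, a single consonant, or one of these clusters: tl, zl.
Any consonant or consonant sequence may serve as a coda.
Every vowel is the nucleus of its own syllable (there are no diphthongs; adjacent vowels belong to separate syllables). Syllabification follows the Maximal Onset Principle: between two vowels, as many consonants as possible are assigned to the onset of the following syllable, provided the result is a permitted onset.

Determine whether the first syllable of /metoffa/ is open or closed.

open

The vowels are e, o, a — 3 nuclei, so 3 syllables.
/e…o/ gap (V1→V2): /t/ → onset of the next syllable (single consonants are always licit onsets).
/o…a/ gap (V2→V3): /ff/ — longest licit onset from the right is /f/, leaving /f/ as coda.
So the parse is me.tof.fa.
Syllable 1 is /me/; it ends in its nucleus with no coda, so it is open.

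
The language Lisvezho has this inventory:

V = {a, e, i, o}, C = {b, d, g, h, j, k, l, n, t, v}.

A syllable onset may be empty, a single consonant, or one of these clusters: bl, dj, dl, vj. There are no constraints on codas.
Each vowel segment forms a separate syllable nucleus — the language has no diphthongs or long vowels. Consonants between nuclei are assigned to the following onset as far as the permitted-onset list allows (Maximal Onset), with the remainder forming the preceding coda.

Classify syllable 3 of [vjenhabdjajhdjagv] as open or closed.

closed

The vowels are e, a, a, a — 4 nuclei, so 4 syllables.
Between /e/ (V1) and /a/ (V2): /nh/; trying suffixes from longest down, /h/ is the first permitted one, so coda /n/ | onset /h/.
Between /a/ (V2) and /a/ (V3): /bdj/; trying suffixes from longest down, /dj/ is the first permitted one, so coda /b/ | onset /dj/.
Between /a/ (V3) and /a/ (V4): cluster /jhdj/ — the longest permitted-onset suffix is /dj/; onset = /dj/, preceding coda = /jh/.
So the parse is vjen.hab.djajh.djagv.
Syllable 3 is /djajh/ with coda /jh/, so it is closed.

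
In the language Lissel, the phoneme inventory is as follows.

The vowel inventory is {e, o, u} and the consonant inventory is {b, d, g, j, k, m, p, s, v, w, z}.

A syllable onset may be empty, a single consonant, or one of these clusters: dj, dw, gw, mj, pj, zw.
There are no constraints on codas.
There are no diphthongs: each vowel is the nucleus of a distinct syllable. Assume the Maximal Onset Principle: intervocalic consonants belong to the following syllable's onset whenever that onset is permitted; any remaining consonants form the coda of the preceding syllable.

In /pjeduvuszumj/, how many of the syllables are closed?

2

The vowels are e, u, u, u — 4 nuclei, so 4 syllables.
σ1/σ2 boundary: just /d/ — single C goes to the following onset.
σ2/σ3 boundary: /v/ is a single consonant, so it becomes the next onset.
σ3/σ4 boundary: cluster /sz/ — the longest permitted-onset suffix is /z/; onset = /z/, preceding coda = /s/.
So the parse is pje.du.vus.zumj.
Classifying each syllable: /pje/ (open), /du/ (open), /vus/ (closed), /zumj/ (closed).
Closed syllables: 2.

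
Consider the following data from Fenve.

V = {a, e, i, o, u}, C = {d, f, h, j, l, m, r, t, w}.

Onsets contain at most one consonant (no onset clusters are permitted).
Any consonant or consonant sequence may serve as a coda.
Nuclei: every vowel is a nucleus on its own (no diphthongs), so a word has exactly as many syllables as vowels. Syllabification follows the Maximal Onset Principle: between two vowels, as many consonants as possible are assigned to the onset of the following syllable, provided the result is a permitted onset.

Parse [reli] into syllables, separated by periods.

re.li

The vowels are e, i — 2 nuclei, so 2 syllables.
Between /e/ (V1) and /i/ (V2): just /l/ — single C goes to the following onset.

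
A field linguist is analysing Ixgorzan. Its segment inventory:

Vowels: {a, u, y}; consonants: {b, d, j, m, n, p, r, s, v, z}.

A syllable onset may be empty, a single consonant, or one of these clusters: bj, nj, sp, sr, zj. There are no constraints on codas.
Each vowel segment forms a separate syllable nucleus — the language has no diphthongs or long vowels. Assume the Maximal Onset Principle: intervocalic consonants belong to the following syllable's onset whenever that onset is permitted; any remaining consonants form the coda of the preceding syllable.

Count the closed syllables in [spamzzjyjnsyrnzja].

Vowels present: a, y, y, a; each is a nucleus, giving 4 syllables.
Between /a/ (V1) and /y/ (V2): /mzzj/; trying suffixes from longest down, /zj/ is the first permitted one, so coda /mz/ | onset /zj/.
Between /y/ (V2) and /y/ (V3): /jns/ splits as /jn/ + /s/ (/s/ is the longest suffix that is a licit onset).
Between /y/ (V3) and /a/ (V4): cluster /rnzj/ — the longest permitted-onset suffix is /zj/; onset = /zj/, preceding coda = /rn/.
So the parse is spamz.zjyjn.syrn.zja.
Classifying each syllable: /spamz/ (closed), /zjyjn/ (closed), /syrn/ (closed), /zja/ (open).
Closed syllables: 3.

3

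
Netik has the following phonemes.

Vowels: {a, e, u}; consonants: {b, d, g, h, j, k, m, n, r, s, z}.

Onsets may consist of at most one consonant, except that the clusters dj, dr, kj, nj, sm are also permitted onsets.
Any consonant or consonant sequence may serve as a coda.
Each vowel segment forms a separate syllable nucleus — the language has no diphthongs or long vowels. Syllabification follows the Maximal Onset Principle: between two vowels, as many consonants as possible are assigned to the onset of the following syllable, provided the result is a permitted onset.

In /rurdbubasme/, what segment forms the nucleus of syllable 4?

e

Nuclei (vowels): u, u, a, e → 4 syllables.
The fourth nucleus (vowel 4 from the left) is /e/.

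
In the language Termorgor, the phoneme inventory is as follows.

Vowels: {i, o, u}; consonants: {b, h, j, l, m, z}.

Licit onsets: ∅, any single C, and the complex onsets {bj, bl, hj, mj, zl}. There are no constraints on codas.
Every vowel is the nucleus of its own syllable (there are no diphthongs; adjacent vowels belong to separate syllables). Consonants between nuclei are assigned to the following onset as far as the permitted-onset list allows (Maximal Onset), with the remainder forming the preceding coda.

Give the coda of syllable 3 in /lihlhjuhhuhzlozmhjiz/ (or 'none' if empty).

h

Nuclei (vowels): i, u, u, o, i → 5 syllables.
V1 /i/ – V2 /u/: /hlhj/ splits as /hl/ + /hj/ (/hj/ is the longest suffix that is a licit onset).
V2 /u/ – V3 /u/: /hh/ splits as /h/ + /h/ (/h/ is the longest suffix that is a licit onset).
V3 /u/ – V4 /o/: /hzl/ — longest licit onset from the right is /zl/, leaving /h/ as coda.
V4 /o/ – V5 /i/: /zmhj/ splits as /zm/ + /hj/ (/hj/ is the longest suffix that is a licit onset).
So the parse is lihl.hjuh.huh.zlozm.hjiz.
Syllable 3 is /huh/: onset /h/, nucleus /u/, coda /h/.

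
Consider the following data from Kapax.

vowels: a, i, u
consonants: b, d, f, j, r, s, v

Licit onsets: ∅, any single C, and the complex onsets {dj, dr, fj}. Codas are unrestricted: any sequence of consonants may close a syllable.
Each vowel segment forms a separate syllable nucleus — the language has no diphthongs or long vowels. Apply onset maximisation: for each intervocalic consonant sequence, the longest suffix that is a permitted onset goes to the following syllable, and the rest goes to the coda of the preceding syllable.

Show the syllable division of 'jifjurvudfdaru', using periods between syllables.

ji.fjur.vudf.da.ru

Nuclei (vowels): i, u, u, a, u → 5 syllables.
σ1/σ2 boundary: cluster /fj/ — /fj/ is itself a permitted onset, so the whole cluster goes right; preceding coda = ∅.
σ2/σ3 boundary: cluster /rv/ — the longest permitted-onset suffix is /v/; onset = /v/, preceding coda = /r/.
σ3/σ4 boundary: /dfd/; trying suffixes from longest down, /d/ is the first permitted one, so coda /df/ | onset /d/.
σ4/σ5 boundary: /r/ → onset of the next syllable (single consonants are always licit onsets).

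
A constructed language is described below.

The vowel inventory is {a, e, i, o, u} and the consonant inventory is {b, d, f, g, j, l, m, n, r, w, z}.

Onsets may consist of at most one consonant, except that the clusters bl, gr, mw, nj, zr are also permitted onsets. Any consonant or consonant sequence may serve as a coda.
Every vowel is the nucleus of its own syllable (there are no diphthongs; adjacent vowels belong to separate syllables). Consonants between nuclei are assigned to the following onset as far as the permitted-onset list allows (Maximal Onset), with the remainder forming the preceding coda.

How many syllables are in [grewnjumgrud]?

3

Nuclei (vowels): e, u, u → 3 syllables.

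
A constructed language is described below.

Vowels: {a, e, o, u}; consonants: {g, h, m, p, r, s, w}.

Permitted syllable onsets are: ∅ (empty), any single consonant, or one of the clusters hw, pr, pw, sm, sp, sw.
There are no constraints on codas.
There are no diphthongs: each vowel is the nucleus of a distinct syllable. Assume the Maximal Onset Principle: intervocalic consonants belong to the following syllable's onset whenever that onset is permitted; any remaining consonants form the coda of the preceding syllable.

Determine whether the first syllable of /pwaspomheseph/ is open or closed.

open

The vowels are a, o, e, e — 4 nuclei, so 4 syllables.
V1 /a/ – V2 /o/: /sp/ is a licit onset in full, so it all attaches to the next syllable.
V2 /o/ – V3 /e/: /mh/ splits as /m/ + /h/ (/h/ is the longest suffix that is a licit onset).
V3 /e/ – V4 /e/: /s/ is a single consonant, so it becomes the next onset.
Putting it together: pwa.spom.he.seph.
Syllable 1 is /pwa/; it ends in its nucleus with no coda, so it is open.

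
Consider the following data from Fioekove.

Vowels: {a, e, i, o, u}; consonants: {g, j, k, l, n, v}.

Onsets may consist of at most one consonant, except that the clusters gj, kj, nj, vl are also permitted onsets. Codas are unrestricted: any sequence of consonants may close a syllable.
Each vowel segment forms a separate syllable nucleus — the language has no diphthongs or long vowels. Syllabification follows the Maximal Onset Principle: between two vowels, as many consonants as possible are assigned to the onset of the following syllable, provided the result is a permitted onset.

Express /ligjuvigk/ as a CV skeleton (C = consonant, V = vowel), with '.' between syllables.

CV.CCV.CVCC

The vowels are i, u, i — 3 nuclei, so 3 syllables.
/i…u/ gap (V1→V2): /gj/ — entire cluster is a permitted onset → onset /gj/, coda ∅.
/u…i/ gap (V2→V3): /v/ → onset of the next syllable (single consonants are always licit onsets).
So the parse is li.gju.vigk.
Mapping each syllable to C/V: /li/ → CV, /gju/ → CCV, /vigk/ → CVCC.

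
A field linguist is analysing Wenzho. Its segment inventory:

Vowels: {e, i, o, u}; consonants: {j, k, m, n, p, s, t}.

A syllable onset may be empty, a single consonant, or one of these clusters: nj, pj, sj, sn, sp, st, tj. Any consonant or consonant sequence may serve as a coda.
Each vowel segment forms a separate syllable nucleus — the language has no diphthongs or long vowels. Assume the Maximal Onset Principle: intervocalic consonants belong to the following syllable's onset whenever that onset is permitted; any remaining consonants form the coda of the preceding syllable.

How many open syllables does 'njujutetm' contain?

Nuclei (vowels): u, u, e → 3 syllables.
σ1/σ2 boundary: just /j/ — single C goes to the following onset.
σ2/σ3 boundary: /t/ → onset of the next syllable (single consonants are always licit onsets).
Putting it together: nju.ju.tetm.
Classifying each syllable: /nju/ (open), /ju/ (open), /tetm/ (closed).
Open syllables: 2.

2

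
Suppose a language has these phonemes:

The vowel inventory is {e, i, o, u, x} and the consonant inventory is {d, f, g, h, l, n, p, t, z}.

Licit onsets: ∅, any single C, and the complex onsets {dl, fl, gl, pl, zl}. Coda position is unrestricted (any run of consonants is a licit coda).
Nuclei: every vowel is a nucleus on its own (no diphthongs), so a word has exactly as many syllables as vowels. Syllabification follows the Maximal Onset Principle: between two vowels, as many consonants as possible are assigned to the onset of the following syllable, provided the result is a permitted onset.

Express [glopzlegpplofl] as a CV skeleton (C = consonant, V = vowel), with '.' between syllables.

CCVC.CCVCC.CCVCC

Nuclei (vowels): o, e, o → 3 syllables.
/o…e/ gap (V1→V2): cluster /pzl/ — the longest permitted-onset suffix is /zl/; onset = /zl/, preceding coda = /p/.
/e…o/ gap (V2→V3): /gppl/ — longest licit onset from the right is /pl/, leaving /gp/ as coda.
Putting it together: glop.zlegp.plofl.
Mapping each syllable to C/V: /glop/ → CCVC, /zlegp/ → CCVCC, /plofl/ → CCVCC.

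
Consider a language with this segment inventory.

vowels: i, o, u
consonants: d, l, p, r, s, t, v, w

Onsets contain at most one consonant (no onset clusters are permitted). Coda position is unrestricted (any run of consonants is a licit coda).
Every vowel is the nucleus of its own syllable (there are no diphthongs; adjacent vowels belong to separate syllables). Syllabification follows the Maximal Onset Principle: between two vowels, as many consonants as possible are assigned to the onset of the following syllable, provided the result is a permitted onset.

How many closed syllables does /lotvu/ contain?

1

Nuclei (vowels): o, u → 2 syllables.
σ1/σ2 boundary: /tv/ splits as /t/ + /v/ (/v/ is the longest suffix that is a licit onset).
Putting it together: lot.vu.
Classifying each syllable: /lot/ (closed), /vu/ (open).
Closed syllables: 1.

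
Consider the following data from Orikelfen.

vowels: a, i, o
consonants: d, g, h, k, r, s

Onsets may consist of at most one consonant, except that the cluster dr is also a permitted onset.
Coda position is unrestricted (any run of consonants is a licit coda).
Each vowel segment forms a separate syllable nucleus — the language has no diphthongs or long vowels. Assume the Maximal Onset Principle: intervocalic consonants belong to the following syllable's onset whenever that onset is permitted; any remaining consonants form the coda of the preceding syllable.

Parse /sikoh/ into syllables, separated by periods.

si.koh

Nuclei (vowels): i, o → 2 syllables.
/i…o/ gap (V1→V2): /k/ is a single consonant, so it becomes the next onset.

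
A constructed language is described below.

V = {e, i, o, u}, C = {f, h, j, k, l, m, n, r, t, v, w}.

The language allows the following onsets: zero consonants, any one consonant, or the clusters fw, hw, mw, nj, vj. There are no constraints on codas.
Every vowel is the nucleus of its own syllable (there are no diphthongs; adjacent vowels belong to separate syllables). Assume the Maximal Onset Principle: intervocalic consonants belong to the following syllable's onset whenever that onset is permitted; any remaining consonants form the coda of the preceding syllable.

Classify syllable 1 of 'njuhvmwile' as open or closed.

closed

Nuclei (vowels): u, i, e → 3 syllables.
Between /u/ (V1) and /i/ (V2): /hvmw/ splits as /hv/ + /mw/ (/mw/ is the longest suffix that is a licit onset).
Between /i/ (V2) and /e/ (V3): just /l/ — single C goes to the following onset.
So the parse is njuhv.mwi.le.
Syllable 1 is /njuhv/ with coda /hv/, so it is closed.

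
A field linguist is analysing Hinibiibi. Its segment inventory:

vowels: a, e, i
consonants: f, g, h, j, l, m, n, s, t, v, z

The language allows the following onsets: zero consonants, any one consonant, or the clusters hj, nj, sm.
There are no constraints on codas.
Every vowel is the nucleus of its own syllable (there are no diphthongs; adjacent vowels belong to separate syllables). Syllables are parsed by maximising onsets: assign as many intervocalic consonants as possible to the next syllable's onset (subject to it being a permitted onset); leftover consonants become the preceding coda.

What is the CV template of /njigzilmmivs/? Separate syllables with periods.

Vowels present: i, i, i; each is a nucleus, giving 3 syllables.
V1 /i/ – V2 /i/: /gz/ splits as /g/ + /z/ (/z/ is the longest suffix that is a licit onset).
V2 /i/ – V3 /i/: /lmm/ splits as /lm/ + /m/ (/m/ is the longest suffix that is a licit onset).
Result: njig.zilm.mivs.
Mapping each syllable to C/V: /njig/ → CCVC, /zilm/ → CVCC, /mivs/ → CVCC.

CCVC.CVCC.CVCC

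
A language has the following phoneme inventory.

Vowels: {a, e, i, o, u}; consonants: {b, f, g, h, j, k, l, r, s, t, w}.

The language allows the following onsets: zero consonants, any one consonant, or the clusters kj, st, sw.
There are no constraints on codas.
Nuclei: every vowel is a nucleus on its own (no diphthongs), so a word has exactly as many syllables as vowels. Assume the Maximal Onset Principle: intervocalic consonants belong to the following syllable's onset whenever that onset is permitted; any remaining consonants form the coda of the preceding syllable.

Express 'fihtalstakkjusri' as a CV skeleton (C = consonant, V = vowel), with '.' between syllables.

The vowels are i, a, a, u, i — 5 nuclei, so 5 syllables.
Between /i/ (V1) and /a/ (V2): cluster /ht/ — the longest permitted-onset suffix is /t/; onset = /t/, preceding coda = /h/.
Between /a/ (V2) and /a/ (V3): cluster /lst/ — the longest permitted-onset suffix is /st/; onset = /st/, preceding coda = /l/.
Between /a/ (V3) and /u/ (V4): /kkj/; trying suffixes from longest down, /kj/ is the first permitted one, so coda /k/ | onset /kj/.
Between /u/ (V4) and /i/ (V5): /sr/ — longest licit onset from the right is /r/, leaving /s/ as coda.
Syllabification: fih.tal.stak.kjus.ri.
Mapping each syllable to C/V: /fih/ → CVC, /tal/ → CVC, /stak/ → CCVC, /kjus/ → CCVC, /ri/ → CV.

CVC.CVC.CCVC.CCVC.CV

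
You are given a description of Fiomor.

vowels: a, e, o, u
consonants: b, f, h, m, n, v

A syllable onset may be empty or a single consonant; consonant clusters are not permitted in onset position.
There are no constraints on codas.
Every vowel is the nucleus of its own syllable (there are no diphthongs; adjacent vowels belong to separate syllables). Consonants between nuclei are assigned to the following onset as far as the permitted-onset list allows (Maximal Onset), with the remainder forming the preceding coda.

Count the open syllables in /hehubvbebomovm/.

The vowels are e, u, e, o, o — 5 nuclei, so 5 syllables.
V1 /e/ – V2 /u/: just /h/ — single C goes to the following onset.
V2 /u/ – V3 /e/: /bvb/ — longest licit onset from the right is /b/, leaving /bv/ as coda.
V3 /e/ – V4 /o/: /b/ → onset of the next syllable (single consonants are always licit onsets).
V4 /o/ – V5 /o/: /m/ is a single consonant, so it becomes the next onset.
Putting it together: he.hubv.be.bo.movm.
Classifying each syllable: /he/ (open), /hubv/ (closed), /be/ (open), /bo/ (open), /movm/ (closed).
Open syllables: 3.

3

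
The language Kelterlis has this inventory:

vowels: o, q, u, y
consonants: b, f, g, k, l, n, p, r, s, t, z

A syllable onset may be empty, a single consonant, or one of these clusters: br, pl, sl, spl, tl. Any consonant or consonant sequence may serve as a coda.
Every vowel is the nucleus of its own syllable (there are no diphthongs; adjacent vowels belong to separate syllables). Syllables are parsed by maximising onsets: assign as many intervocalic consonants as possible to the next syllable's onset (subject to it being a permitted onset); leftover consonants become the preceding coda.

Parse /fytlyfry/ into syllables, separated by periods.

Vowels present: y, y, y; each is a nucleus, giving 3 syllables.
/y…y/ gap (V1→V2): /tl/ is a licit onset in full, so it all attaches to the next syllable.
/y…y/ gap (V2→V3): /fr/ — longest licit onset from the right is /r/, leaving /f/ as coda.

fy.tlyf.ry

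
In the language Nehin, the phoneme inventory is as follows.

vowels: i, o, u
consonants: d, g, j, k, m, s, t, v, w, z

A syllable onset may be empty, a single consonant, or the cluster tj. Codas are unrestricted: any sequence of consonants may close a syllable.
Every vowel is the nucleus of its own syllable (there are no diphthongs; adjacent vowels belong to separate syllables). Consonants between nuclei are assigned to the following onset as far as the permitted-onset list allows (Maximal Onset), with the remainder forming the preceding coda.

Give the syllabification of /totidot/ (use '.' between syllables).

The vowels are o, i, o — 3 nuclei, so 3 syllables.
σ1/σ2 boundary: /t/ is a single consonant, so it becomes the next onset.
σ2/σ3 boundary: /d/ is a single consonant, so it becomes the next onset.

to.ti.dot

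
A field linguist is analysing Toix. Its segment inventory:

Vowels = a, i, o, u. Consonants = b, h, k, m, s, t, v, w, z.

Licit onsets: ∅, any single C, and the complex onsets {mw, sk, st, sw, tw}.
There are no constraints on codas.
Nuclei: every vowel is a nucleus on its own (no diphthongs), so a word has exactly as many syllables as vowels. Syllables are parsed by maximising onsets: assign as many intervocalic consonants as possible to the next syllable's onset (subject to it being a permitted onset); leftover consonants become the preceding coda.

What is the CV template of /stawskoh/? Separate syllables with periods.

CCVC.CCVC

Vowels present: a, o; each is a nucleus, giving 2 syllables.
σ1/σ2 boundary: /wsk/; trying suffixes from longest down, /sk/ is the first permitted one, so coda /w/ | onset /sk/.
Syllabification: staw.skoh.
Mapping each syllable to C/V: /staw/ → CCVC, /skoh/ → CCVC.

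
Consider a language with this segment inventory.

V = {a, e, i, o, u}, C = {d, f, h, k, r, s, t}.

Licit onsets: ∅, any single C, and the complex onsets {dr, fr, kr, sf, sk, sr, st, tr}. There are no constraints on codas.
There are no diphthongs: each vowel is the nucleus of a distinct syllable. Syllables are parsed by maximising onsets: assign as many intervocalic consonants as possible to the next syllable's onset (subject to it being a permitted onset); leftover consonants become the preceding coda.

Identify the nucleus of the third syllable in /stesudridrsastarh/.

Vowels present: e, u, i, a, a; each is a nucleus, giving 5 syllables.
The third nucleus (vowel 3 from the left) is /i/.

i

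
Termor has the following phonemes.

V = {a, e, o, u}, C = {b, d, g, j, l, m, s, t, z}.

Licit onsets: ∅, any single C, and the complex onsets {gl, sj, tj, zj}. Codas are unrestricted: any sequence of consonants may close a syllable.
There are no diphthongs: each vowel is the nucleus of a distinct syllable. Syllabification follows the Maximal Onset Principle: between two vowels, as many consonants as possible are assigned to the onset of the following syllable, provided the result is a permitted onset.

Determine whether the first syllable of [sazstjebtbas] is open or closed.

Nuclei (vowels): a, e, a → 3 syllables.
σ1/σ2 boundary: /zstj/ — longest licit onset from the right is /tj/, leaving /zs/ as coda.
σ2/σ3 boundary: /btb/ — longest licit onset from the right is /b/, leaving /bt/ as coda.
So the parse is sazs.tjebt.bas.
Syllable 1 is /sazs/ with coda /zs/, so it is closed.

closed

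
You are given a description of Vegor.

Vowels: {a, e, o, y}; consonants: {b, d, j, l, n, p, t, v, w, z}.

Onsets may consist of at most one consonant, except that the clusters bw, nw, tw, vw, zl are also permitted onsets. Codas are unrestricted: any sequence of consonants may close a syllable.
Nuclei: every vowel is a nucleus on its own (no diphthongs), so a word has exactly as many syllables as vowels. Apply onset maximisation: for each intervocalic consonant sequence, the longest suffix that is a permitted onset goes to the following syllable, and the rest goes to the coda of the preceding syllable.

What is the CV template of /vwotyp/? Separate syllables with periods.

The vowels are o, y — 2 nuclei, so 2 syllables.
σ1/σ2 boundary: /t/ → onset of the next syllable (single consonants are always licit onsets).
Result: vwo.typ.
Mapping each syllable to C/V: /vwo/ → CCV, /typ/ → CVC.

CCV.CVC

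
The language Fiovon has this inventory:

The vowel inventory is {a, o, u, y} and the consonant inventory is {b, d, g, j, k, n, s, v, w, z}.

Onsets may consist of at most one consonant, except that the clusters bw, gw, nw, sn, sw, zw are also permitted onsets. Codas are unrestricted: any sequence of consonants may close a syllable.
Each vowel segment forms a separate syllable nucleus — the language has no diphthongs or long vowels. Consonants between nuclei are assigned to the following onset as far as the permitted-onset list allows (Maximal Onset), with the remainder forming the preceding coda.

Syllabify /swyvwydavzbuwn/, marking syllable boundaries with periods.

swyv.wy.davz.buwn

The vowels are y, y, a, u — 4 nuclei, so 4 syllables.
/y…y/ gap (V1→V2): /vw/ — longest licit onset from the right is /w/, leaving /v/ as coda.
/y…a/ gap (V2→V3): /d/ is a single consonant, so it becomes the next onset.
/a…u/ gap (V3→V4): /vzb/ splits as /vz/ + /b/ (/b/ is the longest suffix that is a licit onset).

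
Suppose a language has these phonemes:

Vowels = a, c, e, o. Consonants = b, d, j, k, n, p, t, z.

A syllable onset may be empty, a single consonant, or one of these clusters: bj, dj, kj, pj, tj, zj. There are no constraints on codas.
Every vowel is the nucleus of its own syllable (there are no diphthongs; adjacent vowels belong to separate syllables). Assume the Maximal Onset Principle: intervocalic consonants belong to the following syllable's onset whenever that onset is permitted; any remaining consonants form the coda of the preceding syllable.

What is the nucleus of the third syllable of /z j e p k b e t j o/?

o

The vowels are e, e, o — 3 nuclei, so 3 syllables.
The third nucleus (vowel 3 from the left) is /o/.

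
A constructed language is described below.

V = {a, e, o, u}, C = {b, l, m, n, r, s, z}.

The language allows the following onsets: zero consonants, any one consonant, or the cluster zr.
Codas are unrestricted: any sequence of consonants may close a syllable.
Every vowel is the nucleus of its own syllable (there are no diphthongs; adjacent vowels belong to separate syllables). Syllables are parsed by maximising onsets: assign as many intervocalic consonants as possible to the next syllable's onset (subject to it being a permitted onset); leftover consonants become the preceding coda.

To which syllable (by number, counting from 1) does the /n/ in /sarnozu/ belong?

2

The vowels are a, o, u — 3 nuclei, so 3 syllables.
/a…o/ gap (V1→V2): /rn/; trying suffixes from longest down, /n/ is the first permitted one, so coda /r/ | onset /n/.
/o…u/ gap (V2→V3): /z/ is a single consonant, so it becomes the next onset.
Result: sar.no.zu.
The /n/ is in the onset of syllable 2 (/no/).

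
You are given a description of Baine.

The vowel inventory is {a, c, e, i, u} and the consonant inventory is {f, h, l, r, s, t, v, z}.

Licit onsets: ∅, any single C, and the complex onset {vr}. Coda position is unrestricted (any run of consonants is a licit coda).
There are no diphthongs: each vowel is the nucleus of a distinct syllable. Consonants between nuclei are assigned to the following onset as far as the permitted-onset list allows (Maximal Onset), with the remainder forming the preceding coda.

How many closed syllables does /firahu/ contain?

Vowels present: i, a, u; each is a nucleus, giving 3 syllables.
V1 /i/ – V2 /a/: just /r/ — single C goes to the following onset.
V2 /a/ – V3 /u/: /h/ is a single consonant, so it becomes the next onset.
Result: fi.ra.hu.
Classifying each syllable: /fi/ (open), /ra/ (open), /hu/ (open).
Closed syllables: 0.

0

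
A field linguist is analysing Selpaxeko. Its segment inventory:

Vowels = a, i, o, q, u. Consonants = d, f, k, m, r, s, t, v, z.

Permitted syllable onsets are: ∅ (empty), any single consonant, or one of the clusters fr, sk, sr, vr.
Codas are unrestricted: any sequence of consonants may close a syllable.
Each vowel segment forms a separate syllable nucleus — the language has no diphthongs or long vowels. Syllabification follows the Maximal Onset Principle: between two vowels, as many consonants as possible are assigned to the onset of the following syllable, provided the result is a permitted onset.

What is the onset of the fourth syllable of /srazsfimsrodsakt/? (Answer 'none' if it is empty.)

s

The vowels are a, i, o, a — 4 nuclei, so 4 syllables.
V1 /a/ – V2 /i/: /zsf/; trying suffixes from longest down, /f/ is the first permitted one, so coda /zs/ | onset /f/.
V2 /i/ – V3 /o/: /msr/ — longest licit onset from the right is /sr/, leaving /m/ as coda.
V3 /o/ – V4 /a/: /ds/ — longest licit onset from the right is /s/, leaving /d/ as coda.
Syllabification: srazs.fim.srod.sakt.
Syllable 4 is /sakt/: onset /s/, nucleus /a/, coda /kt/.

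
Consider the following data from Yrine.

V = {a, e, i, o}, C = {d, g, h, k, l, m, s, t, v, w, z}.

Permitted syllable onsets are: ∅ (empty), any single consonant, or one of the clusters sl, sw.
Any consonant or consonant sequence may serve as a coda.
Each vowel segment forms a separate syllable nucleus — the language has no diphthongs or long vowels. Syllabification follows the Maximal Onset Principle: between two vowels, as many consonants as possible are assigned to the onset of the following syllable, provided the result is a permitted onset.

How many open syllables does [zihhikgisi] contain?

Vowels present: i, i, i, i; each is a nucleus, giving 4 syllables.
V1 /i/ – V2 /i/: cluster /hh/ — the longest permitted-onset suffix is /h/; onset = /h/, preceding coda = /h/.
V2 /i/ – V3 /i/: cluster /kg/ — the longest permitted-onset suffix is /g/; onset = /g/, preceding coda = /k/.
V3 /i/ – V4 /i/: /s/ is a single consonant, so it becomes the next onset.
So the parse is zih.hik.gi.si.
Classifying each syllable: /zih/ (closed), /hik/ (closed), /gi/ (open), /si/ (open).
Open syllables: 2.

2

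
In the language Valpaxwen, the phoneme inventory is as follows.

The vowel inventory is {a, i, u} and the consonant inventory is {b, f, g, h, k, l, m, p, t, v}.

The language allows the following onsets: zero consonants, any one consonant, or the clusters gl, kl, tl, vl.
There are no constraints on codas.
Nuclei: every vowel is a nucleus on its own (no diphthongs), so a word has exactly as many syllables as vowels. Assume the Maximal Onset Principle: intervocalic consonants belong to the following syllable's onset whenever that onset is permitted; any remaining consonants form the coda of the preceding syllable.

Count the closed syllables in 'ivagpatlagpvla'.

2

Nuclei (vowels): i, a, a, a, a → 5 syllables.
Between /i/ (V1) and /a/ (V2): /v/ is a single consonant, so it becomes the next onset.
Between /a/ (V2) and /a/ (V3): /gp/; trying suffixes from longest down, /p/ is the first permitted one, so coda /g/ | onset /p/.
Between /a/ (V3) and /a/ (V4): /tl/ is a licit onset in full, so it all attaches to the next syllable.
Between /a/ (V4) and /a/ (V5): /gpvl/; trying suffixes from longest down, /vl/ is the first permitted one, so coda /gp/ | onset /vl/.
Syllabification: i.vag.pa.tlagp.vla.
Classifying each syllable: /i/ (open), /vag/ (closed), /pa/ (open), /tlagp/ (closed), /vla/ (open).
Closed syllables: 2.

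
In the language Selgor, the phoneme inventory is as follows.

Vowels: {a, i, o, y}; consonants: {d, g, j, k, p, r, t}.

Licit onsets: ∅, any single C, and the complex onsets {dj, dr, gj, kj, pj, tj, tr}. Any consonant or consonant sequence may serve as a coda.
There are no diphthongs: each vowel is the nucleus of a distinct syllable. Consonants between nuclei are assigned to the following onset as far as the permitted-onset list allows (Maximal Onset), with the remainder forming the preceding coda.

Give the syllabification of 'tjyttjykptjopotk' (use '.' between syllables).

The vowels are y, y, o, o — 4 nuclei, so 4 syllables.
σ1/σ2 boundary: /ttj/ — longest licit onset from the right is /tj/, leaving /t/ as coda.
σ2/σ3 boundary: /kptj/; trying suffixes from longest down, /tj/ is the first permitted one, so coda /kp/ | onset /tj/.
σ3/σ4 boundary: /p/ → onset of the next syllable (single consonants are always licit onsets).

tjyt.tjykp.tjo.potk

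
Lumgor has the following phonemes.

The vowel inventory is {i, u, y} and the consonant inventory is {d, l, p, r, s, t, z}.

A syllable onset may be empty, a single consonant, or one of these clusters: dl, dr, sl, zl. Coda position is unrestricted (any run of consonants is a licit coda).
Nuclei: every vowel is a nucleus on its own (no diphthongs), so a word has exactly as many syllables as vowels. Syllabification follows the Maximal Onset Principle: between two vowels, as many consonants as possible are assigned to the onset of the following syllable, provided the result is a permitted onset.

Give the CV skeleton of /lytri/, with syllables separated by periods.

CVC.CV

Vowels present: y, i; each is a nucleus, giving 2 syllables.
Between /y/ (V1) and /i/ (V2): /tr/; trying suffixes from longest down, /r/ is the first permitted one, so coda /t/ | onset /r/.
Syllabification: lyt.ri.
Mapping each syllable to C/V: /lyt/ → CVC, /ri/ → CV.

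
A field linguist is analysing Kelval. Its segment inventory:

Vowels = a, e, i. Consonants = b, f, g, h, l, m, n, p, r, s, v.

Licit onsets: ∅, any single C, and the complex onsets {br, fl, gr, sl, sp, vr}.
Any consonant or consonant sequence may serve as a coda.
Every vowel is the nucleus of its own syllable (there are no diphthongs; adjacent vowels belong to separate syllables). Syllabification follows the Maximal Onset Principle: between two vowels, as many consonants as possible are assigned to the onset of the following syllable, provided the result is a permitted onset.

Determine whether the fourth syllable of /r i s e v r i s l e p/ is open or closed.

closed

Vowels present: i, e, i, e; each is a nucleus, giving 4 syllables.
/i…e/ gap (V1→V2): /s/ is a single consonant, so it becomes the next onset.
/e…i/ gap (V2→V3): cluster /vr/ — /vr/ is itself a permitted onset, so the whole cluster goes right; preceding coda = ∅.
/i…e/ gap (V3→V4): cluster /sl/ — /sl/ is itself a permitted onset, so the whole cluster goes right; preceding coda = ∅.
Result: ri.se.vri.slep.
Syllable 4 is /slep/ with coda /p/, so it is closed.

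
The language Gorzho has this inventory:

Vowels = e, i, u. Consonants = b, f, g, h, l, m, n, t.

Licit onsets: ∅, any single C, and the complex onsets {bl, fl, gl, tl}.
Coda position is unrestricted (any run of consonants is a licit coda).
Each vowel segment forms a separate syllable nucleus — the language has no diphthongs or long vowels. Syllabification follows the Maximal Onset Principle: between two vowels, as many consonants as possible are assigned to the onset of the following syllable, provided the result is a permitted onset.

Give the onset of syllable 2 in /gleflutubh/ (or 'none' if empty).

Vowels present: e, u, u; each is a nucleus, giving 3 syllables.
σ1/σ2 boundary: /fl/ — entire cluster is a permitted onset → onset /fl/, coda ∅.
σ2/σ3 boundary: just /t/ — single C goes to the following onset.
Putting it together: gle.flu.tubh.
Syllable 2 is /flu/: onset /fl/, nucleus /u/, coda ∅.

fl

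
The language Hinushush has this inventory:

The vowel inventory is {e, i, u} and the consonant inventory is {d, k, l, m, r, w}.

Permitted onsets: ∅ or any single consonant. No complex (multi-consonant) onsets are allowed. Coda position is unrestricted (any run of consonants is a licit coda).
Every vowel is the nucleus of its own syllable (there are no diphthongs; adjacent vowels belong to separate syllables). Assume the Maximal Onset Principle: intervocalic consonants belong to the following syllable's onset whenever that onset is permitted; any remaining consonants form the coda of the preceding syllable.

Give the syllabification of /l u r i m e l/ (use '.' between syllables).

Vowels present: u, i, e; each is a nucleus, giving 3 syllables.
Between /u/ (V1) and /i/ (V2): /r/ is a single consonant, so it becomes the next onset.
Between /i/ (V2) and /e/ (V3): /m/ is a single consonant, so it becomes the next onset.

lu.ri.mel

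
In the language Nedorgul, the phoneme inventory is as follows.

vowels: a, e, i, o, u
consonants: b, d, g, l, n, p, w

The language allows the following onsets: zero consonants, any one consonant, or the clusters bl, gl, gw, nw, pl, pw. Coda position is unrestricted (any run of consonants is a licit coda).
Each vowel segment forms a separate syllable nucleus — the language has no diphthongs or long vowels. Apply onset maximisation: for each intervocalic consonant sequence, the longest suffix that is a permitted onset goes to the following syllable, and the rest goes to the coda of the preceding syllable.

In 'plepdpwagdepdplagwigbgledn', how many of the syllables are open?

Vowels present: e, a, e, a, i, e; each is a nucleus, giving 6 syllables.
/e…a/ gap (V1→V2): /pdpw/ — longest licit onset from the right is /pw/, leaving /pd/ as coda.
/a…e/ gap (V2→V3): /gd/; trying suffixes from longest down, /d/ is the first permitted one, so coda /g/ | onset /d/.
/e…a/ gap (V3→V4): /pdpl/ splits as /pd/ + /pl/ (/pl/ is the longest suffix that is a licit onset).
/a…i/ gap (V4→V5): /gw/ — entire cluster is a permitted onset → onset /gw/, coda ∅.
/i…e/ gap (V5→V6): /gbgl/ splits as /gb/ + /gl/ (/gl/ is the longest suffix that is a licit onset).
Syllabification: plepd.pwag.depd.pla.gwigb.gledn.
Classifying each syllable: /plepd/ (closed), /pwag/ (closed), /depd/ (closed), /pla/ (open), /gwigb/ (closed), /gledn/ (closed).
Open syllables: 1.

1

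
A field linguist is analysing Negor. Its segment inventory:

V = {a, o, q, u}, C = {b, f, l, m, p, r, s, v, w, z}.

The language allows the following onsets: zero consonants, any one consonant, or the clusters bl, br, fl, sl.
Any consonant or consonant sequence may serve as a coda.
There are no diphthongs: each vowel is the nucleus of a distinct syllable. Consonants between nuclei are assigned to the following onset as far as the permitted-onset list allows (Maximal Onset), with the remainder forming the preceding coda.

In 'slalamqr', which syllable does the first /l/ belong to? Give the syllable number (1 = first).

Nuclei (vowels): a, a, q → 3 syllables.
σ1/σ2 boundary: just /l/ — single C goes to the following onset.
σ2/σ3 boundary: /m/ → onset of the next syllable (single consonants are always licit onsets).
Putting it together: sla.la.mqr.
The first /l/ is in the onset of syllable 1 (/sla/).

1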